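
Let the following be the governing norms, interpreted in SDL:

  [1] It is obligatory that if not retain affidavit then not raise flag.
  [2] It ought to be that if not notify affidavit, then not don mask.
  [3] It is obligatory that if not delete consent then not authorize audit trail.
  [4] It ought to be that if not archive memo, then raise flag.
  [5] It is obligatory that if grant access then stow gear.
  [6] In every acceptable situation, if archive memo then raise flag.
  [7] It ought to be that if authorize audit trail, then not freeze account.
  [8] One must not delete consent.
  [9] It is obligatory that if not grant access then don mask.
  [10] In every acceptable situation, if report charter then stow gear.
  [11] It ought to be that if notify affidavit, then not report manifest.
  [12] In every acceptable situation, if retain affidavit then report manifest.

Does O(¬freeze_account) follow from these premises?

Premise 7 is O(authorize_audit_trail → ¬freeze_account), but O(authorize_audit_trail) is not derivable from the premises, so it does not yield O(¬freeze_account).
No other premise forces O(¬freeze_account). An ideal world satisfying every premise can still have ¬freeze_account false, so O(¬freeze_account) is not derivable.

No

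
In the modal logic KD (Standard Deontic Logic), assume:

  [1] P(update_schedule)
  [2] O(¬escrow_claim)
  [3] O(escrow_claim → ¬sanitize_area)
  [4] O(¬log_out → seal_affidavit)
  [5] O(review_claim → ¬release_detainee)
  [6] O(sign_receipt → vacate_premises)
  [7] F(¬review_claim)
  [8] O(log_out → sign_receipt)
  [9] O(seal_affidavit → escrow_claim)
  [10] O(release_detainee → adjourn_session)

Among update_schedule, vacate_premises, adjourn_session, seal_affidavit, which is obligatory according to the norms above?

Premise 2 states O(¬escrow_claim) outright.
Premise 9, O(seal_affidavit → escrow_claim), contraposes to O(¬escrow_claim → ¬seal_affidavit); with O(¬escrow_claim) we get O(¬seal_affidavit).
Premise 4, O(¬log_out → seal_affidavit), contraposes to O(¬seal_affidavit → log_out); with O(¬seal_affidavit) we get O(log_out).
With premise 8, O(log_out → sign_receipt), the K-axiom yields O(sign_receipt).
Applying K to premise 6 (O(sign_receipt → vacate_premises)) and O(sign_receipt) yields O(vacate_premises).
So O(vacate_premises) holds — vacate_premises is obligatory. None of the other listed options is made obligatory by any chain of premises.

vacate_premises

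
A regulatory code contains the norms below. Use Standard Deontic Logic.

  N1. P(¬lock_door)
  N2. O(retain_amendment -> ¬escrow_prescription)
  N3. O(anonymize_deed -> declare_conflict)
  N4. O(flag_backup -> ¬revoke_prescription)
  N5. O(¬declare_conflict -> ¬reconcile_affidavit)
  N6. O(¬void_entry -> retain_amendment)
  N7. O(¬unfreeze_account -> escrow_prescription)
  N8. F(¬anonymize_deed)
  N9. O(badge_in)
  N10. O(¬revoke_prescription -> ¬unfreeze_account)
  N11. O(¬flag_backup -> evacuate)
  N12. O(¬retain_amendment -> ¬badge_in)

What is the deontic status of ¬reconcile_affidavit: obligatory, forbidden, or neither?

Neither

Premise 5 is O(¬declare_conflict -> ¬reconcile_affidavit), but O(¬declare_conflict) is not derivable from the premises, so it does not yield O(¬reconcile_affidavit).
No premise or chain of K-axiom applications forces O(¬reconcile_affidavit), and none forces O(reconcile_affidavit). So ¬reconcile_affidavit is neither obligatory nor forbidden under these norms.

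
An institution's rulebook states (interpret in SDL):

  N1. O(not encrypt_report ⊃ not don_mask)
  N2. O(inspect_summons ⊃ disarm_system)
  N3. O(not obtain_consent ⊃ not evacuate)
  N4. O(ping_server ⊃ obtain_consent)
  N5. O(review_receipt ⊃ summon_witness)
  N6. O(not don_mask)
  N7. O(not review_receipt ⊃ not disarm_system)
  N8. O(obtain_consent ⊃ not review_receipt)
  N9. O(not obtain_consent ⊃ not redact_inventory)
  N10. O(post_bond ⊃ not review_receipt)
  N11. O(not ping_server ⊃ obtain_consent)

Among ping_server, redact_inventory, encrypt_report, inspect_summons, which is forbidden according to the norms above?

Premises 11 and 4 are O(not ping_server ⊃ obtain_consent) and O(ping_server ⊃ obtain_consent); every ideal world satisfies not ping_server or ping_server, so in either case obtain_consent holds — hence O(obtain_consent).
From O(obtain_consent) and premise 8, O(obtain_consent ⊃ not review_receipt), we obtain O(not review_receipt).
With premise 7, O(not review_receipt ⊃ not disarm_system), the K-axiom yields O(not disarm_system).
Premise 2 is O(inspect_summons ⊃ disarm_system); contrapositively O(not disarm_system ⊃ not inspect_summons). Since O(not disarm_system) holds, K gives O(not inspect_summons).
So O(not inspect_summons) holds, i.e. inspect_summons is forbidden. None of the other listed options is forbidden under the premises.

inspect_summons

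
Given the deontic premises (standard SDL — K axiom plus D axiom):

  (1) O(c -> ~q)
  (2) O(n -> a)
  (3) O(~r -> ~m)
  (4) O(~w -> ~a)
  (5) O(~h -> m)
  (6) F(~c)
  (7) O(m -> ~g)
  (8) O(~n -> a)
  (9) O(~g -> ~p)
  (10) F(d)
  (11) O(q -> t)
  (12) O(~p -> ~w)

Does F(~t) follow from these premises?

No

Premise 11 is O(q -> t), but O(q) is not derivable from the premises, so it does not yield O(t).
No other premise forces O(t). An ideal world satisfying every premise can still have ~t true, so F(~t) is not derivable.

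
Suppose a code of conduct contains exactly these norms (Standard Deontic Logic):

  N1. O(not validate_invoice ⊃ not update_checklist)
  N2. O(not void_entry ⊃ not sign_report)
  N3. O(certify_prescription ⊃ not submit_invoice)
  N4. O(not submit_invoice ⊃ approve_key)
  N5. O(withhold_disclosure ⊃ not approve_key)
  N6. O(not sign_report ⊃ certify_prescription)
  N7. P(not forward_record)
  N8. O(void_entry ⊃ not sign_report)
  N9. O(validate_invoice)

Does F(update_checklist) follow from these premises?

No

Premise 1 is O(not validate_invoice ⊃ not update_checklist), but O(not validate_invoice) is not derivable from the premises, so it does not yield O(not update_checklist).
No other premise forces O(not update_checklist). An ideal world satisfying every premise can still have update_checklist true, so F(update_checklist) is not derivable.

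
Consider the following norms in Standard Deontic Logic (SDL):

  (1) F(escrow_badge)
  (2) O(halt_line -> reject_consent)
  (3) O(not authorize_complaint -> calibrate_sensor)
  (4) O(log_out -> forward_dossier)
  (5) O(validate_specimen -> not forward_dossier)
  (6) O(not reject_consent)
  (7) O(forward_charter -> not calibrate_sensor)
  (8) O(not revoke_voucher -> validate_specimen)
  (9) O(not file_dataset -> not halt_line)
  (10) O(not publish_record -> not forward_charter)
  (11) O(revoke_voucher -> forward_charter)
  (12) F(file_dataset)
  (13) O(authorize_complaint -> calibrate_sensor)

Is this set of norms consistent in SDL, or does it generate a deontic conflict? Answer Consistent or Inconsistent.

Consistent

Premise 2 is O(halt_line -> reject_consent), but O(halt_line) is not derivable from the premises, so it does not yield O(reject_consent).
So O(reject_consent) is not derivable, and the apparent clash with O(not reject_consent) does not arise.
A world satisfying every obligation exists (e.g. authorize_complaint=false, calibrate_sensor=true, escrow_badge=false, file_dataset=false, forward_charter=false, forward_dossier=false, halt_line=false, log_out=false, publish_record=false, reject_consent=false, revoke_voucher=false, validate_specimen=true); no atom is both obligatory and forbidden, so the set is consistent.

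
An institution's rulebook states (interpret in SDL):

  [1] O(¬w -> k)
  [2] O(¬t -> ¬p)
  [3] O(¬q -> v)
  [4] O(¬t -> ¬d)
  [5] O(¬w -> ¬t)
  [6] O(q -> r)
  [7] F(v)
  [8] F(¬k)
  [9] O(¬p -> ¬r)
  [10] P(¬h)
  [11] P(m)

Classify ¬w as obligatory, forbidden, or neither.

Forbidden

F(v) at premise 7 means O(¬v).
The contrapositive of premise 3 (O(¬q -> v)) is O(¬v -> q), and O(¬v) is already established, so O(q).
With premise 6, O(q -> r), the K-axiom yields O(r).
Premise 9, O(¬p -> ¬r), contraposes to O(r -> p); with O(r) we get O(p).
The contrapositive of premise 2 (O(¬t -> ¬p)) is O(p -> t), and O(p) is already established, so O(t).
Premise 5, O(¬w -> ¬t), contraposes to O(t -> w); with O(t) we get O(w).
Premises 1, 4, 8, 10, 11 do not contribute to this derivation.
Thus O(w), which is F(¬w): ¬w is forbidden.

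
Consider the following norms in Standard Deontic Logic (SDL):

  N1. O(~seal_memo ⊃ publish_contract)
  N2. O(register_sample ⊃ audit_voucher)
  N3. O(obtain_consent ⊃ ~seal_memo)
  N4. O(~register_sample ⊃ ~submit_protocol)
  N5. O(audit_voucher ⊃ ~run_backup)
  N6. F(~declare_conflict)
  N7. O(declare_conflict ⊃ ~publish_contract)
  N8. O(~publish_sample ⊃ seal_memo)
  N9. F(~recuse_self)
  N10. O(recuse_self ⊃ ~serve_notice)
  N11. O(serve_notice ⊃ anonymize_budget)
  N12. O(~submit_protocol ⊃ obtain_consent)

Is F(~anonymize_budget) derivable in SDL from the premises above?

Premise 11 is O(serve_notice ⊃ anonymize_budget), but O(serve_notice) is not derivable from the premises, so it does not yield O(anonymize_budget).
No other premise forces O(anonymize_budget). An ideal world satisfying every premise can still have ~anonymize_budget true, so F(~anonymize_budget) is not derivable.

No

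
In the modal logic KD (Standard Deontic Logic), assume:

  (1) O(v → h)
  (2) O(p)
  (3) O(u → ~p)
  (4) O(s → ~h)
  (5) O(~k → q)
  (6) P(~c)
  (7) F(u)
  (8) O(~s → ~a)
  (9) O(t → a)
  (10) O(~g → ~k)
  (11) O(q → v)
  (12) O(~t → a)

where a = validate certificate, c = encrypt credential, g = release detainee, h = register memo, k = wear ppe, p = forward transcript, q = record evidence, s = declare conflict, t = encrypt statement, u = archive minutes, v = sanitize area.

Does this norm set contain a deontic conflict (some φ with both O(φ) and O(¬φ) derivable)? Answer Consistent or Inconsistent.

Consistent

Premise 3 is O(u → ~p), but O(u) is not derivable from the premises, so it does not yield O(~p).
So O(~p) is not derivable, and the apparent clash with O(p) does not arise.
A world satisfying every obligation exists (e.g. a=true, c=false, g=true, h=false, k=true, p=true, q=false, s=true, t=false, u=false, v=false); no atom is both obligatory and forbidden, so the set is consistent.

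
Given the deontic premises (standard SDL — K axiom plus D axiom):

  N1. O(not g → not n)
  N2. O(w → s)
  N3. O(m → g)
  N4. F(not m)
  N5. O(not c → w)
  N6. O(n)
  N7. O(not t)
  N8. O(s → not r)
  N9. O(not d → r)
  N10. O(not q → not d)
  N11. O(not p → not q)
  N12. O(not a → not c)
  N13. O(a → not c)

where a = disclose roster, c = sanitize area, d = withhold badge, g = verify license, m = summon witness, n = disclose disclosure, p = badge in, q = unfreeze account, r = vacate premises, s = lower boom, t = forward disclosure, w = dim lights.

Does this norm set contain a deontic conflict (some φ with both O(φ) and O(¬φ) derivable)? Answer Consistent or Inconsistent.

Premise 1 is O(not g → not n), but O(not g) is not derivable from the premises, so it does not yield O(not n).
So O(not n) is not derivable, and the apparent clash with O(n) does not arise.
A world satisfying every obligation exists (e.g. a=false, c=false, d=true, g=true, m=true, n=true, p=true, q=true, r=false, s=true, t=false, w=true); no atom is both obligatory and forbidden, so the set is consistent.

Consistent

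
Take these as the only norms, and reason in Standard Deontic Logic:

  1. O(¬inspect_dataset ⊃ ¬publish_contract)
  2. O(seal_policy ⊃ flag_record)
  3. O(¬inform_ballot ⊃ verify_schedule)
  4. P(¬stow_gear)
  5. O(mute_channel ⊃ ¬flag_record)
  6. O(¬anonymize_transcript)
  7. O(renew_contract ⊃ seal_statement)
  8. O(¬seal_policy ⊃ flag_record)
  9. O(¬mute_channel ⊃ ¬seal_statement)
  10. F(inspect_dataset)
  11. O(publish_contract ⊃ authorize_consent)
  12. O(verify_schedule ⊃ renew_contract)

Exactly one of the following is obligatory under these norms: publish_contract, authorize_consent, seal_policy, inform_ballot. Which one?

inform_ballot

By case analysis on ¬seal_policy: premise 8 gives O(¬seal_policy ⊃ flag_record) and premise 2 gives O(seal_policy ⊃ flag_record), so O(flag_record) either way.
Premise 5 is O(mute_channel ⊃ ¬flag_record); contrapositively O(flag_record ⊃ ¬mute_channel). Since O(flag_record) holds, K gives O(¬mute_channel).
From O(¬mute_channel) and premise 9, O(¬mute_channel ⊃ ¬seal_statement), we obtain O(¬seal_statement).
Premise 7 is O(renew_contract ⊃ seal_statement); contrapositively O(¬seal_statement ⊃ ¬renew_contract). Since O(¬seal_statement) holds, K gives O(¬renew_contract).
The contrapositive of premise 12 (O(verify_schedule ⊃ renew_contract)) is O(¬renew_contract ⊃ ¬verify_schedule), and O(¬renew_contract) is already established, so O(¬verify_schedule).
The contrapositive of premise 3 (O(¬inform_ballot ⊃ verify_schedule)) is O(¬verify_schedule ⊃ inform_ballot), and O(¬verify_schedule) is already established, so O(inform_ballot).
So O(inform_ballot) holds — inform_ballot is obligatory. None of the other listed options is made obligatory by any chain of premises.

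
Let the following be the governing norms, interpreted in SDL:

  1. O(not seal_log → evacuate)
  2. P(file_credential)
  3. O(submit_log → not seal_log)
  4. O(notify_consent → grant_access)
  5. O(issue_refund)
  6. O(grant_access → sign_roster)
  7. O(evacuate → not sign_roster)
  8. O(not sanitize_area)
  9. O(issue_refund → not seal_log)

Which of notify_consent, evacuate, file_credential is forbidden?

notify_consent

Premise 5 states O(issue_refund) outright.
With premise 9, O(issue_refund → not seal_log), the K-axiom yields O(not seal_log).
With premise 1, O(not seal_log → evacuate), the K-axiom yields O(evacuate).
Applying K to premise 7 (O(evacuate → not sign_roster)) and O(evacuate) yields O(not sign_roster).
Premise 6 is O(grant_access → sign_roster); contrapositively O(not sign_roster → not grant_access). Since O(not sign_roster) holds, K gives O(not grant_access).
The contrapositive of premise 4 (O(notify_consent → grant_access)) is O(not grant_access → not notify_consent), and O(not grant_access) is already established, so O(not notify_consent).
So O(not notify_consent) holds, i.e. notify_consent is forbidden. None of the other listed options is forbidden under the premises.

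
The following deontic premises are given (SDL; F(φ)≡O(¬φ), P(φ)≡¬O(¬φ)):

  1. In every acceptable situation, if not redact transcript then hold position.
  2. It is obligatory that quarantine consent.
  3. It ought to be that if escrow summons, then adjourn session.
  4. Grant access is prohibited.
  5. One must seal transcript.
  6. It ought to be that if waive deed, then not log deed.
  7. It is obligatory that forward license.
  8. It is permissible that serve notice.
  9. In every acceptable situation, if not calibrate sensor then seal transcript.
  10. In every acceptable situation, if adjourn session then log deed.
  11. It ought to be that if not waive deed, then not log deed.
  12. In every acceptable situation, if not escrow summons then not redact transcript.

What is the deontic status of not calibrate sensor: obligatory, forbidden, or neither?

Neither

Premise 9 is O(¬calibrate_sensor → seal_transcript); even if O(seal_transcript) held, inferring O(¬calibrate_sensor) would be affirming the consequent — invalid.
No premise or chain of K-axiom applications forces O(¬calibrate_sensor), and none forces O(calibrate_sensor). So ¬calibrate_sensor is neither obligatory nor forbidden under these norms.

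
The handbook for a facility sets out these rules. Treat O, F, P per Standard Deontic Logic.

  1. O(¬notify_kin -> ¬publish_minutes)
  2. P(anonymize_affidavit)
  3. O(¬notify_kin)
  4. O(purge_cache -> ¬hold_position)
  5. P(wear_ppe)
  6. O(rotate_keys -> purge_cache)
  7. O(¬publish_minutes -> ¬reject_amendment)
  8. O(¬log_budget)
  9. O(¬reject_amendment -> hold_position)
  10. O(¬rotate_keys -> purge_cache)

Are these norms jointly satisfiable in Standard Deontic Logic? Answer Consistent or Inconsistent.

Premises 10 and 6 are O(¬rotate_keys -> purge_cache) and O(rotate_keys -> purge_cache); every ideal world satisfies ¬rotate_keys or rotate_keys, so in either case purge_cache holds — hence O(purge_cache).
Applying K to premise 4 (O(purge_cache -> ¬hold_position)) and O(purge_cache) yields O(¬hold_position).
Premise 9, O(¬reject_amendment -> hold_position), contraposes to O(¬hold_position -> reject_amendment); with O(¬hold_position) we get O(reject_amendment).
Premise 7, O(¬publish_minutes -> ¬reject_amendment), contraposes to O(reject_amendment -> publish_minutes); with O(reject_amendment) we get O(publish_minutes).
Premise 1, O(¬notify_kin -> ¬publish_minutes), contraposes to O(publish_minutes -> notify_kin); with O(publish_minutes) we get O(notify_kin).
However, premise 3 gives O(¬notify_kin).
We now have both O(notify_kin) and O(¬notify_kin) — notify_kin is simultaneously obligatory and forbidden, violating the D-axiom.

Inconsistent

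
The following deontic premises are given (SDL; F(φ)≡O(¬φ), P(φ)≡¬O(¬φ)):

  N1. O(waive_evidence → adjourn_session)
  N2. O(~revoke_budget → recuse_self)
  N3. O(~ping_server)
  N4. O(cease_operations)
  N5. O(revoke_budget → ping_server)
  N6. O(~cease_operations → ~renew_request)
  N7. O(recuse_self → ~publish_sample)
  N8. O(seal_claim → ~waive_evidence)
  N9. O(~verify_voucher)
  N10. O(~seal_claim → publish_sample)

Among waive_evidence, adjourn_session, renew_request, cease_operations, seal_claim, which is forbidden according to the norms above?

waive_evidence

Premise 3 states O(~ping_server) outright.
Premise 5, O(revoke_budget → ping_server), contraposes to O(~ping_server → ~revoke_budget); with O(~ping_server) we get O(~revoke_budget).
Premise 2 is O(~revoke_budget → recuse_self); since O(~revoke_budget), deontic closure gives O(recuse_self).
Premise 7 is O(recuse_self → ~publish_sample); since O(recuse_self), deontic closure gives O(~publish_sample).
Premise 10 is O(~seal_claim → publish_sample); contrapositively O(~publish_sample → seal_claim). Since O(~publish_sample) holds, K gives O(seal_claim).
Applying K to premise 8 (O(seal_claim → ~waive_evidence)) and O(seal_claim) yields O(~waive_evidence).
So O(~waive_evidence) holds, i.e. waive_evidence is forbidden. None of the other listed options is forbidden under the premises.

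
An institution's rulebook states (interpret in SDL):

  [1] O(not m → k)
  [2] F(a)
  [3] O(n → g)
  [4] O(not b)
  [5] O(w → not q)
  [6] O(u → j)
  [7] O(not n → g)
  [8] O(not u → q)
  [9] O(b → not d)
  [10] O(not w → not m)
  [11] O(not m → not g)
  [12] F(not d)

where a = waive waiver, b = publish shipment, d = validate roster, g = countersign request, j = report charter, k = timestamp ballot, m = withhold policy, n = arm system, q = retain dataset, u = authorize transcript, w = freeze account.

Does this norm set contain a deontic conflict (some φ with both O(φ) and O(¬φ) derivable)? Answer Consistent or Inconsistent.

Consistent

Premise 9 is O(b → not d), but O(b) is not derivable from the premises, so it does not yield O(not d).
So O(not d) is not derivable, and the apparent clash with O(d) does not arise.
A world satisfying every obligation exists (e.g. a=false, b=false, d=true, g=true, j=true, k=false, m=true, n=false, q=false, u=true, w=true); no atom is both obligatory and forbidden, so the set is consistent.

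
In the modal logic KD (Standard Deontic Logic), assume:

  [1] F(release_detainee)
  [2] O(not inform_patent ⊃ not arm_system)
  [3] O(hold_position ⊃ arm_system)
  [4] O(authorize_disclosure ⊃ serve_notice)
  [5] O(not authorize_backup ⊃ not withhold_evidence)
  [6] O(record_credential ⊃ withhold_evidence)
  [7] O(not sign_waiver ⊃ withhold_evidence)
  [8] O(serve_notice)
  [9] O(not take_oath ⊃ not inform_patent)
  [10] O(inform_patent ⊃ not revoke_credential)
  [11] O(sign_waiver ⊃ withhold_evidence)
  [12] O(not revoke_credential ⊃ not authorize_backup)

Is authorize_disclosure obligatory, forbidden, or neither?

Neither

Premise 4 is O(authorize_disclosure ⊃ serve_notice); even if O(serve_notice) held, inferring O(authorize_disclosure) would be affirming the consequent — invalid.
No premise or chain of K-axiom applications forces O(authorize_disclosure), and none forces O(not authorize_disclosure). So authorize_disclosure is neither obligatory nor forbidden under these norms.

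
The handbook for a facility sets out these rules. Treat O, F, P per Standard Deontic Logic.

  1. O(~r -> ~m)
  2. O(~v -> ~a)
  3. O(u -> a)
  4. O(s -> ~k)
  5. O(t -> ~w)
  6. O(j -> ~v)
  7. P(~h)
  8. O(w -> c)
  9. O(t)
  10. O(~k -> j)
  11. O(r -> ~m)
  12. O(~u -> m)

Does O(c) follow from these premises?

No

Premise 8 is O(w -> c), but O(w) is not derivable from the premises, so it does not yield O(c).
No other premise forces O(c). An ideal world satisfying every premise can still have c false, so O(c) is not derivable.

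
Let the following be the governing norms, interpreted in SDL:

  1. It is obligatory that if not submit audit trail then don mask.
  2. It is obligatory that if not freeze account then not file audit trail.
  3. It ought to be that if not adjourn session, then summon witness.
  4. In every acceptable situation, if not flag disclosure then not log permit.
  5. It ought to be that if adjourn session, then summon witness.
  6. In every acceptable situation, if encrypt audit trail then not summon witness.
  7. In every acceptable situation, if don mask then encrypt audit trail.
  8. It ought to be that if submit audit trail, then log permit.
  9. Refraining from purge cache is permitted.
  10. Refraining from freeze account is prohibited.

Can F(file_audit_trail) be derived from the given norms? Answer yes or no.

No

Premise 2 is O(¬freeze_account → ¬file_audit_trail), but O(¬freeze_account) is not derivable from the premises, so it does not yield O(¬file_audit_trail).
No other premise forces O(¬file_audit_trail). An ideal world satisfying every premise can still have file_audit_trail true, so F(file_audit_trail) is not derivable.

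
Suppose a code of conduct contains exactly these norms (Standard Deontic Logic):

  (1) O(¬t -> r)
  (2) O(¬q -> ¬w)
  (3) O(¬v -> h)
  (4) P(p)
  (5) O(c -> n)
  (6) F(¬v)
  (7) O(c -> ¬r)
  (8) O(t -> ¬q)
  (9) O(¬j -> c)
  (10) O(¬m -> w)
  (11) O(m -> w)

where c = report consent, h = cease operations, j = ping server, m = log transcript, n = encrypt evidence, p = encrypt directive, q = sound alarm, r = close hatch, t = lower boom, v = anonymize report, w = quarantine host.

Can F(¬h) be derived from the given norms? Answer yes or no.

No

Premise 3 is O(¬v -> h), but O(¬v) is not derivable from the premises, so it does not yield O(h).
No other premise forces O(h). An ideal world satisfying every premise can still have ¬h true, so F(¬h) is not derivable.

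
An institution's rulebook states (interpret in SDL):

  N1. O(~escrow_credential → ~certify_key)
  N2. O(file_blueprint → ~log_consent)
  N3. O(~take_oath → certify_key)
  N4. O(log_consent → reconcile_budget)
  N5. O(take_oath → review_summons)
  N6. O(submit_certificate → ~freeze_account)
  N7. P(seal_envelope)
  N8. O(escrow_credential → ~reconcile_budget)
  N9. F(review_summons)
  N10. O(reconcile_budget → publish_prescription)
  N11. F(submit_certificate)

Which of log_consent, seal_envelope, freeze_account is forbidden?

log_consent

Premise 9 is F(review_summons), i.e. O(~review_summons).
Premise 5, O(take_oath → review_summons), contraposes to O(~review_summons → ~take_oath); with O(~review_summons) we get O(~take_oath).
From O(~take_oath) and premise 3, O(~take_oath → certify_key), we obtain O(certify_key).
The contrapositive of premise 1 (O(~escrow_credential → ~certify_key)) is O(certify_key → escrow_credential), and O(certify_key) is already established, so O(escrow_credential).
With premise 8, O(escrow_credential → ~reconcile_budget), the K-axiom yields O(~reconcile_budget).
Premise 4, O(log_consent → reconcile_budget), contraposes to O(~reconcile_budget → ~log_consent); with O(~reconcile_budget) we get O(~log_consent).
So O(~log_consent) holds, i.e. log_consent is forbidden. None of the other listed options is forbidden under the premises.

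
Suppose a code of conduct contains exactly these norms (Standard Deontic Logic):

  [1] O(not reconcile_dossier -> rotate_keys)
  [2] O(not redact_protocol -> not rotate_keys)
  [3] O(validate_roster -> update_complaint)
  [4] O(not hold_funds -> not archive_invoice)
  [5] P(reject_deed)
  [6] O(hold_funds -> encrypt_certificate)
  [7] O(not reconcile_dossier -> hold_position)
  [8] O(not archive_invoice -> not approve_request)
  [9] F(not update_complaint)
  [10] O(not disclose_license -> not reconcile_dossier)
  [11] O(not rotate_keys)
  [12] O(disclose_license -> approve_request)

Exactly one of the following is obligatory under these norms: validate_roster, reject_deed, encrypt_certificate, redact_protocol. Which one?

Premise 11 states O(not rotate_keys) outright.
Premise 1 is O(not reconcile_dossier -> rotate_keys); contrapositively O(not rotate_keys -> reconcile_dossier). Since O(not rotate_keys) holds, K gives O(reconcile_dossier).
The contrapositive of premise 10 (O(not disclose_license -> not reconcile_dossier)) is O(reconcile_dossier -> disclose_license), and O(reconcile_dossier) is already established, so O(disclose_license).
From O(disclose_license) and premise 12, O(disclose_license -> approve_request), we obtain O(approve_request).
Premise 8 is O(not archive_invoice -> not approve_request); contrapositively O(approve_request -> archive_invoice). Since O(approve_request) holds, K gives O(archive_invoice).
The contrapositive of premise 4 (O(not hold_funds -> not archive_invoice)) is O(archive_invoice -> hold_funds), and O(archive_invoice) is already established, so O(hold_funds).
From O(hold_funds) and premise 6, O(hold_funds -> encrypt_certificate), we obtain O(encrypt_certificate).
So O(encrypt_certificate) holds — encrypt_certificate is obligatory. None of the other listed options is made obligatory by any chain of premises.

encrypt_certificate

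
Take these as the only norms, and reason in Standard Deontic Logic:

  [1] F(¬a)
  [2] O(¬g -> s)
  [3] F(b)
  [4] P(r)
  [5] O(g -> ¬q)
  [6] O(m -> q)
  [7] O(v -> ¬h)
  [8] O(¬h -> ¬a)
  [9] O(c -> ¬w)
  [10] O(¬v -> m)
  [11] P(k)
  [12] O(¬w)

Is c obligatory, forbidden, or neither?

Neither

Premise 9 is O(c -> ¬w); even if O(¬w) held, inferring O(c) would be affirming the consequent — invalid.
No premise or chain of K-axiom applications forces O(c), and none forces O(¬c). So c is neither obligatory nor forbidden under these norms.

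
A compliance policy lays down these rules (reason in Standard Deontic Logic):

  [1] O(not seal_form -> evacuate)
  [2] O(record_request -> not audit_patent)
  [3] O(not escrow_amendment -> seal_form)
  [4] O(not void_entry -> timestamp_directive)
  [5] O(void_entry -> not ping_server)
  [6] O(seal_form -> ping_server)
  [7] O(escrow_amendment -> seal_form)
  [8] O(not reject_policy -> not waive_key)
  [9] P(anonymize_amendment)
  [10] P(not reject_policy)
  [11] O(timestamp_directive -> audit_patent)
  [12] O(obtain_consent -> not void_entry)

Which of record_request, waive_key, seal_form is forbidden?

record_request

Premises 3 and 7 cover both cases: O(not escrow_amendment -> seal_form) and O(escrow_amendment -> seal_form). Since not escrow_amendment ∨ escrow_amendment is a tautology, O(seal_form) follows.
Premise 6 is O(seal_form -> ping_server); since O(seal_form), deontic closure gives O(ping_server).
Premise 5, O(void_entry -> not ping_server), contraposes to O(ping_server -> not void_entry); with O(ping_server) we get O(not void_entry).
Premise 4 is O(not void_entry -> timestamp_directive); since O(not void_entry), deontic closure gives O(timestamp_directive).
Premise 11 is O(timestamp_directive -> audit_patent); since O(timestamp_directive), deontic closure gives O(audit_patent).
Premise 2, O(record_request -> not audit_patent), contraposes to O(audit_patent -> not record_request); with O(audit_patent) we get O(not record_request).
So O(not record_request) holds, i.e. record_request is forbidden. None of the other listed options is forbidden under the premises.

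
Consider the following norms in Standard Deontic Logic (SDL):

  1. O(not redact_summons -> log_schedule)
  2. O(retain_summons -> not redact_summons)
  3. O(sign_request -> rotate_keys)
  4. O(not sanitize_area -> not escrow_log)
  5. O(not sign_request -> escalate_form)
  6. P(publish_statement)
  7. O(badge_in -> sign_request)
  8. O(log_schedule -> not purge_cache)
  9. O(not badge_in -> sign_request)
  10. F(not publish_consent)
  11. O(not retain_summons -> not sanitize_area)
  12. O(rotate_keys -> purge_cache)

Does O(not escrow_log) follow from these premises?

Premises 7 and 9 are O(badge_in -> sign_request) and O(not badge_in -> sign_request); every ideal world satisfies badge_in or not badge_in, so in either case sign_request holds — hence O(sign_request).
Premise 3 is O(sign_request -> rotate_keys); since O(sign_request), deontic closure gives O(rotate_keys).
Premise 12 is O(rotate_keys -> purge_cache); since O(rotate_keys), deontic closure gives O(purge_cache).
The contrapositive of premise 8 (O(log_schedule -> not purge_cache)) is O(purge_cache -> not log_schedule), and O(purge_cache) is already established, so O(not log_schedule).
Premise 1, O(not redact_summons -> log_schedule), contraposes to O(not log_schedule -> redact_summons); with O(not log_schedule) we get O(redact_summons).
Premise 2 is O(retain_summons -> not redact_summons); contrapositively O(redact_summons -> not retain_summons). Since O(redact_summons) holds, K gives O(not retain_summons).
With premise 11, O(not retain_summons -> not sanitize_area), the K-axiom yields O(not sanitize_area).
From O(not sanitize_area) and premise 4, O(not sanitize_area -> not escrow_log), we obtain O(not escrow_log).
Premises 5, 6, 10 do not contribute to this derivation.
So O(not escrow_log) follows.

Yes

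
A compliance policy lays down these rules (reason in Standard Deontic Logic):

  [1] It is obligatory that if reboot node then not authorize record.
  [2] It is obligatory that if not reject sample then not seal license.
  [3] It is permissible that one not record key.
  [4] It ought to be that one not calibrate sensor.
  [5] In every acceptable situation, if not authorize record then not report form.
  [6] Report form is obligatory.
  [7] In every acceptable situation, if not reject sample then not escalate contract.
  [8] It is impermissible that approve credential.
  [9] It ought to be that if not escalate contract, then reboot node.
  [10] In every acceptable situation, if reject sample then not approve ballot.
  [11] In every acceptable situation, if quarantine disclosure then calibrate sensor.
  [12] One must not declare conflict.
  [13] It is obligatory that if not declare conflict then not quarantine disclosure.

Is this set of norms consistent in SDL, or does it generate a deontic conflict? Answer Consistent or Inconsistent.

Consistent

Premise 11 is O(quarantine_disclosure → calibrate_sensor), but O(quarantine_disclosure) is not derivable from the premises, so it does not yield O(calibrate_sensor).
So O(calibrate_sensor) is not derivable, and the apparent clash with O(¬calibrate_sensor) does not arise.
A world satisfying every obligation exists (e.g. approve_ballot=false, approve_credential=false, authorize_record=true, calibrate_sensor=false, declare_conflict=false, escalate_contract=true, quarantine_disclosure=false, reboot_node=false, record_key=false, reject_sample=true, report_form=true, seal_license=false); no atom is both obligatory and forbidden, so the set is consistent.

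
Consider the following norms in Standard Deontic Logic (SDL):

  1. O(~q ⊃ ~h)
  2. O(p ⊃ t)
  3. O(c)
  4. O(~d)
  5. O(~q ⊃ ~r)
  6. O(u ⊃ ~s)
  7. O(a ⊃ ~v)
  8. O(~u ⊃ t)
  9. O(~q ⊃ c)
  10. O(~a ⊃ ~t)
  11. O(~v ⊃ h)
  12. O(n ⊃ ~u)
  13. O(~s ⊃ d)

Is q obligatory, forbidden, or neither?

Obligatory

From premise 4 we have O(~d).
Premise 13, O(~s ⊃ d), contraposes to O(~d ⊃ s); with O(~d) we get O(s).
The contrapositive of premise 6 (O(u ⊃ ~s)) is O(s ⊃ ~u), and O(s) is already established, so O(~u).
Premise 8 is O(~u ⊃ t); since O(~u), deontic closure gives O(t).
The contrapositive of premise 10 (O(~a ⊃ ~t)) is O(t ⊃ a), and O(t) is already established, so O(a).
Premise 7 is O(a ⊃ ~v); since O(a), deontic closure gives O(~v).
From O(~v) and premise 11, O(~v ⊃ h), we obtain O(h).
The contrapositive of premise 1 (O(~q ⊃ ~h)) is O(h ⊃ q), and O(h) is already established, so O(q).
Premises 2, 3, 5, 9, 12 do not contribute to this derivation.
Hence q is obligatory.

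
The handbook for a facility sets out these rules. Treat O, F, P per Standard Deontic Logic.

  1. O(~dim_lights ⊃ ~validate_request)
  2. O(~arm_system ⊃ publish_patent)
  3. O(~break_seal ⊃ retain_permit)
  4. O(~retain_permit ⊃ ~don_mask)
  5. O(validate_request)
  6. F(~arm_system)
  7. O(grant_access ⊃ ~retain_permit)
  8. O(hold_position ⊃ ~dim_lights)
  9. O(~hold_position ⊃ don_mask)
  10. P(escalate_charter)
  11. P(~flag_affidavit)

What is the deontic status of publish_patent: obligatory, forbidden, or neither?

Premise 2 is O(~arm_system ⊃ publish_patent), but O(~arm_system) is not derivable from the premises, so it does not yield O(publish_patent).
No premise or chain of K-axiom applications forces O(publish_patent), and none forces O(~publish_patent). So publish_patent is neither obligatory nor forbidden under these norms.

Neither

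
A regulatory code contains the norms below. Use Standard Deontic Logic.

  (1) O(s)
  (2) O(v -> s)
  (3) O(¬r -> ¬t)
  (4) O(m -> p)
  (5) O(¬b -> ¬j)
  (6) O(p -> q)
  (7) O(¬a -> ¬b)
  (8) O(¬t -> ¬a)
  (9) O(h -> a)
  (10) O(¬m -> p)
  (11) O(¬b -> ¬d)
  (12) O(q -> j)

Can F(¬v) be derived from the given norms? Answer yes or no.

No

Premise 2 is O(v -> s); even if O(s) held, inferring O(v) would be affirming the consequent — invalid.
No other premise forces O(v). An ideal world satisfying every premise can still have ¬v true, so F(¬v) is not derivable.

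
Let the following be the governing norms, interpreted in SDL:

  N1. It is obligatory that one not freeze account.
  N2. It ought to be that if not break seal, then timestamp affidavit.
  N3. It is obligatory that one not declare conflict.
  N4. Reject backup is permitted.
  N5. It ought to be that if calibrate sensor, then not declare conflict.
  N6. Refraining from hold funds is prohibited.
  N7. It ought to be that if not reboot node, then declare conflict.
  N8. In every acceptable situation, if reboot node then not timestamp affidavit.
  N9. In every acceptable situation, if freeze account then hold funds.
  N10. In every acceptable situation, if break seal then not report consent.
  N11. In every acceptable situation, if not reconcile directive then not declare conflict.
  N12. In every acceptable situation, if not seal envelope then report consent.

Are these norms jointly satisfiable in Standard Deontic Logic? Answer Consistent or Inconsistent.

Premise 9 is O(freeze_account → hold_funds); even if O(hold_funds) held, inferring O(freeze_account) would be affirming the consequent — invalid.
So O(freeze_account) is not derivable, and the apparent clash with O(¬freeze_account) does not arise.
A world satisfying every obligation exists (e.g. break_seal=true, calibrate_sensor=false, declare_conflict=false, freeze_account=false, hold_funds=true, reboot_node=true, reconcile_directive=false, reject_backup=false, report_consent=false, seal_envelope=true, timestamp_affidavit=false); no atom is both obligatory and forbidden, so the set is consistent.

Consistent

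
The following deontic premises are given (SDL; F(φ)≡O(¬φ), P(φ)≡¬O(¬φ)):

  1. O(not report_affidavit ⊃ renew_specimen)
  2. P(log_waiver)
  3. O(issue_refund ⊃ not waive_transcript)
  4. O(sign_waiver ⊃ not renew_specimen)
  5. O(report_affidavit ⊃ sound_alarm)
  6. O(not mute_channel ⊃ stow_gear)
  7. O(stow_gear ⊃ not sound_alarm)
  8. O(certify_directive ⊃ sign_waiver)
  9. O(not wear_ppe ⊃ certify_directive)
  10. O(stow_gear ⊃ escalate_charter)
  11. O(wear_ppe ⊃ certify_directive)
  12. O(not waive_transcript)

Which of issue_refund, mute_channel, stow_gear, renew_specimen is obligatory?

mute_channel

Premises 9 and 11 cover both cases: O(not wear_ppe ⊃ certify_directive) and O(wear_ppe ⊃ certify_directive). Since not wear_ppe ∨ wear_ppe is a tautology, O(certify_directive) follows.
With premise 8, O(certify_directive ⊃ sign_waiver), the K-axiom yields O(sign_waiver).
Applying K to premise 4 (O(sign_waiver ⊃ not renew_specimen)) and O(sign_waiver) yields O(not renew_specimen).
Premise 1, O(not report_affidavit ⊃ renew_specimen), contraposes to O(not renew_specimen ⊃ report_affidavit); with O(not renew_specimen) we get O(report_affidavit).
From O(report_affidavit) and premise 5, O(report_affidavit ⊃ sound_alarm), we obtain O(sound_alarm).
Premise 7, O(stow_gear ⊃ not sound_alarm), contraposes to O(sound_alarm ⊃ not stow_gear); with O(sound_alarm) we get O(not stow_gear).
The contrapositive of premise 6 (O(not mute_channel ⊃ stow_gear)) is O(not stow_gear ⊃ mute_channel), and O(not stow_gear) is already established, so O(mute_channel).
So O(mute_channel) holds — mute_channel is obligatory. None of the other listed options is made obligatory by any chain of premises.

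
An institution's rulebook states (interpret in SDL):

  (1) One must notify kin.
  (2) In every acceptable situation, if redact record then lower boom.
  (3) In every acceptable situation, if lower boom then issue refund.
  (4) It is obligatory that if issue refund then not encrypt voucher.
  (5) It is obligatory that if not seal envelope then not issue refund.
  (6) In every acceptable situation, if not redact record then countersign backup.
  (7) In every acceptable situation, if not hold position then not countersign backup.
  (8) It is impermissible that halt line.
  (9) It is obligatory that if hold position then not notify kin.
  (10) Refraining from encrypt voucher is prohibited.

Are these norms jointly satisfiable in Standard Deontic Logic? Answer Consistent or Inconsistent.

F(¬encrypt_voucher) at premise 10 means O(encrypt_voucher).
Premise 4 is O(issue_refund → ¬encrypt_voucher); contrapositively O(encrypt_voucher → ¬issue_refund). Since O(encrypt_voucher) holds, K gives O(¬issue_refund).
Premise 3, O(lower_boom → issue_refund), contraposes to O(¬issue_refund → ¬lower_boom); with O(¬issue_refund) we get O(¬lower_boom).
The contrapositive of premise 2 (O(redact_record → lower_boom)) is O(¬lower_boom → ¬redact_record), and O(¬lower_boom) is already established, so O(¬redact_record).
With premise 6, O(¬redact_record → countersign_backup), the K-axiom yields O(countersign_backup).
Premise 7, O(¬hold_position → ¬countersign_backup), contraposes to O(countersign_backup → hold_position); with O(countersign_backup) we get O(hold_position).
With premise 9, O(hold_position → ¬notify_kin), the K-axiom yields O(¬notify_kin).
Yet premise 1 states O(notify_kin).
We now have both O(¬notify_kin) and O(notify_kin) — notify_kin is simultaneously obligatory and forbidden, violating the D-axiom.

Inconsistent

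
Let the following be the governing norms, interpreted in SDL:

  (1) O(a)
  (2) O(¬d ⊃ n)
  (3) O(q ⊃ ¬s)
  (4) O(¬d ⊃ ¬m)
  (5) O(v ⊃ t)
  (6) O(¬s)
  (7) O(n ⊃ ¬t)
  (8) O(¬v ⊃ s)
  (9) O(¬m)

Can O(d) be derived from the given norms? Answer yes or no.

Yes

Premise 6 gives O(¬s).
Premise 8, O(¬v ⊃ s), contraposes to O(¬s ⊃ v); with O(¬s) we get O(v).
From O(v) and premise 5, O(v ⊃ t), we obtain O(t).
The contrapositive of premise 7 (O(n ⊃ ¬t)) is O(t ⊃ ¬n), and O(t) is already established, so O(¬n).
The contrapositive of premise 2 (O(¬d ⊃ n)) is O(¬n ⊃ d), and O(¬n) is already established, so O(d).
Premises 1, 3, 4, 9 do not contribute to this derivation.
So O(d) follows.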